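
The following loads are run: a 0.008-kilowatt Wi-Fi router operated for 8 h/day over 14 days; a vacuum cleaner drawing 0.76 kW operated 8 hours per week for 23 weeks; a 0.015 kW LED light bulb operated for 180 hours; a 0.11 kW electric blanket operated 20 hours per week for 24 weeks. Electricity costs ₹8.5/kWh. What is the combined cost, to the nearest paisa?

Wi-Fi router: Runtime = 8 h/day × 14 days = 112 h
Wi-Fi router: 0.008 kW × 112 h = 0.896 kWh
vacuum cleaner: Runtime = 8 h/week × 23 weeks = 184 h
vacuum cleaner: 0.76 kW × 184 h = 139.84 kWh
LED light bulb: 0.015 kW × 180 h = 2.7 kWh
electric blanket: Runtime = 20 h/week × 24 weeks = 480 h
electric blanket: 0.11 kW × 480 h = 52.8 kWh
Total energy = 196.236 kWh
Cost = 196.236 × ₹8.5 = ₹1668.01

₹1668.01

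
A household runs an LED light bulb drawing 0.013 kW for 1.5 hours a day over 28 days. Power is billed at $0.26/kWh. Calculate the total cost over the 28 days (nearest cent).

Runtime = 1.5 h/day × 28 days = 42 h
Energy = 0.013 kW × 42 h = 0.546 kWh
Cost = 0.546 kWh × $0.26/kWh = $0.14

$0.14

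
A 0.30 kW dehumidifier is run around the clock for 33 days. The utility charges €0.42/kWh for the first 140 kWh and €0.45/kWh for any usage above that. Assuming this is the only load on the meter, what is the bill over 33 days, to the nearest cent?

Runtime = 24 h × 33 = 792 h
Energy = 0.3 kW × 792 h = 237.6 kWh
Tier 1 (0–140 kWh): 140 × €0.42 = €58.8
Above 140 kWh: 97.6 × €0.45 = €43.92
Bill = €102.72

€102.72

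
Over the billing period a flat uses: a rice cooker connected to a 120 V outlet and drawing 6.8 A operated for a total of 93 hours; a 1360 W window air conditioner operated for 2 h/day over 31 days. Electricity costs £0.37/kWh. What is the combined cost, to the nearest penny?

£59.28

rice cooker: Power = 6.8 A × 120 V = 816 W = 0.816 kW
rice cooker: 0.816 kW × 93 h = 75.888 kWh
window air conditioner: Runtime = 2 h/day × 31 days = 62 h
window air conditioner: 1.36 kW × 62 h = 84.32 kWh
Total energy = 160.208 kWh
Cost = 160.208 × £0.37 = £59.28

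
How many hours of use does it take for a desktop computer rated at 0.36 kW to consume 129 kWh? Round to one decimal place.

Hours = 129 kWh ÷ 0.36 kW = 358.3 h

358.3 h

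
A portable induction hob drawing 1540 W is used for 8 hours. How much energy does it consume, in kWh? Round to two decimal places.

12.32 kWh

Energy = 1.54 kW × 8 h = 12.32 kWh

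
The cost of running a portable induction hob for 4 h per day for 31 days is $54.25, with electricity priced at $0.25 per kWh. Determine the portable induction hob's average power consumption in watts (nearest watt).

Energy = $54.25 ÷ $0.25/kWh = 217 kWh
Runtime = 4 h/day × 31 days = 124 h
Power = 217 kWh ÷ 124 h = 1.75 kW = 1750 W

1750 W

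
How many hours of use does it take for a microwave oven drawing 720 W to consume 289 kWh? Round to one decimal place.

Hours = 289 kWh ÷ 0.72 kW = 401.4 h

401.4 h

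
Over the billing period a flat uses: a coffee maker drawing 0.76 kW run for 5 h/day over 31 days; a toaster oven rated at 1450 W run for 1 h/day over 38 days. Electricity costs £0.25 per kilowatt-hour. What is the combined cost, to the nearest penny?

£43.23

coffee maker: Runtime = 5 h/day × 31 days = 155 h
coffee maker: 0.76 kW × 155 h = 117.8 kWh
toaster oven: Runtime = 1 h/day × 38 days = 38 h
toaster oven: 1.45 kW × 38 h = 55.1 kWh
Total energy = 172.9 kWh
Cost = 172.9 × £0.25 = £43.23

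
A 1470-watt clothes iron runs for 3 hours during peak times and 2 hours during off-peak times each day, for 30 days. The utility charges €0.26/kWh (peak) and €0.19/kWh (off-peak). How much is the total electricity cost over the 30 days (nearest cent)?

€51.16

Peak energy = 1.47 kW × 3 h × 30 = 132.3 kWh
Off-peak energy = 1.47 kW × 2 h × 30 = 88.2 kWh
Cost = 132.3 × €0.26 + 88.2 × €0.19 = €34.398 + €16.758 = €51.16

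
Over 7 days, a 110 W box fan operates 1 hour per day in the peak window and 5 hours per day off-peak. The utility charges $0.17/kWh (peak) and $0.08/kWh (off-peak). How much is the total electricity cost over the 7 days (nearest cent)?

Peak energy = 0.11 kW × 1 h × 7 = 0.77 kWh
Off-peak energy = 0.11 kW × 5 h × 7 = 3.85 kWh
Cost = 0.77 × $0.17 + 3.85 × $0.08 = $0.1309 + $0.308 = $0.44

$0.44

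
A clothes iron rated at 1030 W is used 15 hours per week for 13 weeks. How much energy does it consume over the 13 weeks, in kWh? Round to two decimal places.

Runtime = 15 h/week × 13 weeks = 195 h
Energy = 1.03 kW × 195 h = 200.85 kWh

200.85 kWh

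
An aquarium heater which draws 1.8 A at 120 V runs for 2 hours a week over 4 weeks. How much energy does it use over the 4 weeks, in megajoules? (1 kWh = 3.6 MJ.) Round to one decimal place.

Power = 1.8 A × 120 V = 216 W = 0.216 kW
Runtime = 2 h/week × 4 weeks = 8 h
Energy = 0.216 kW × 8 h = 1.728 kWh
= 1.728 × 3.6 MJ = 6.2 MJ

6.2 MJ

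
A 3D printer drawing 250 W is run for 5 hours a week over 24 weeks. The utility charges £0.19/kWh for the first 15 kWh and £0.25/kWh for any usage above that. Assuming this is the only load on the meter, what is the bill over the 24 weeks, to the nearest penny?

£6.60

Runtime = 5 h/week × 24 weeks = 120 h
Energy = 0.25 kW × 120 h = 30 kWh
Tier 1 (0–15 kWh): 15 × £0.19 = £2.85
Above 15 kWh: 15 × £0.25 = £3.75
Bill = £6.60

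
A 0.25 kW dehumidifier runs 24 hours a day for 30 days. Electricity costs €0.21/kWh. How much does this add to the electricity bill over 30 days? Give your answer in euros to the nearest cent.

Runtime = 24 h × 30 = 720 h
Energy = 0.25 kW × 720 h = 180 kWh
Cost = 180 kWh × €0.21/kWh = €37.80

€37.80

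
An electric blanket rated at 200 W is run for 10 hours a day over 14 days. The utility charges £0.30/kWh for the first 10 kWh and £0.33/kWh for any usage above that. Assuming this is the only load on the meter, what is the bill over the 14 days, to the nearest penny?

Runtime = 10 h/day × 14 days = 140 h
Energy = 0.2 kW × 140 h = 28 kWh
Tier 1 (0–10 kWh): 10 × £0.30 = £3
Above 10 kWh: 18 × £0.33 = £5.94
Bill = £8.94

£8.94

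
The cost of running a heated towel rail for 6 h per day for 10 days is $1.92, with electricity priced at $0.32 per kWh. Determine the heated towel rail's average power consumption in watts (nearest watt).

100 W

Energy = $1.92 ÷ $0.32/kWh = 6 kWh
Runtime = 6 h/day × 10 days = 60 h
Power = 6 kWh ÷ 60 h = 0.1 kW = 100 W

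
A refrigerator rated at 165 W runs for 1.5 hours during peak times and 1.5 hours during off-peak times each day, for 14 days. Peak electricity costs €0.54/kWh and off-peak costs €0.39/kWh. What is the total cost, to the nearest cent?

€3.22

Peak energy = 0.165 kW × 1.5 h × 14 = 3.465 kWh
Off-peak energy = 0.165 kW × 1.5 h × 14 = 3.465 kWh
Cost = 3.465 × €0.54 + 3.465 × €0.39 = €1.8711 + €1.35135 = €3.22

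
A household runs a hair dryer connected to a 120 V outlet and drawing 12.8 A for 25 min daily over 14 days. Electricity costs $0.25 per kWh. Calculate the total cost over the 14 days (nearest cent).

Power = 12.8 A × 120 V = 1536 W = 1.536 kW
Runtime = 25 min × 14 = 350 min = 5.833333… h
Energy = 1.536 kW × 5.833333… h = 8.96 kWh
Cost = 8.96 kWh × $0.25/kWh = $2.24

$2.24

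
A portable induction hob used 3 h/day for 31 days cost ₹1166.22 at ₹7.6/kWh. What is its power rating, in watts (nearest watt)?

1650 W

Energy = ₹1166.22 ÷ ₹7.6/kWh = 153.45 kWh
Runtime = 3 h/day × 31 days = 93 h
Power = 153.45 kWh ÷ 93 h = 1.65 kW = 1650 W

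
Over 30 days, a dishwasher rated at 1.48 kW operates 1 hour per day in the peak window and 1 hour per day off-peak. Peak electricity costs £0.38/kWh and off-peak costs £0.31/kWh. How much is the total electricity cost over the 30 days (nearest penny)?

£30.64

Peak energy = 1.48 kW × 1 h × 30 = 44.4 kWh
Off-peak energy = 1.48 kW × 1 h × 30 = 44.4 kWh
Cost = 44.4 × £0.38 + 44.4 × £0.31 = £16.872 + £13.764 = £30.64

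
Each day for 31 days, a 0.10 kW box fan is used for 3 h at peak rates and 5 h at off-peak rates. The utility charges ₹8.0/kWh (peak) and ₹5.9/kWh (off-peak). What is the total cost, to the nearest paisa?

Peak energy = 0.1 kW × 3 h × 31 = 9.3 kWh
Off-peak energy = 0.1 kW × 5 h × 31 = 15.5 kWh
Cost = 9.3 × ₹8.0 + 15.5 × ₹5.9 = ₹74.4 + ₹91.45 = ₹165.85

₹165.85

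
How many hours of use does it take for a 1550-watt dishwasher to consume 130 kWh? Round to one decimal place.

Hours = 130 kWh ÷ 1.55 kW = 83.9 h

83.9 h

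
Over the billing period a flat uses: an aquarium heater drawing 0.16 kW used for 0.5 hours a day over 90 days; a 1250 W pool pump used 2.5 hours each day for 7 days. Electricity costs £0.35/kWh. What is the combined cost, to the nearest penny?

£10.18

aquarium heater: Runtime = 0.5 h/day × 90 days = 45 h
aquarium heater: 0.16 kW × 45 h = 7.2 kWh
pool pump: Runtime = 2.5 h/day × 7 days = 17.5 h
pool pump: 1.25 kW × 17.5 h = 21.875 kWh
Total energy = 29.075 kWh
Cost = 29.075 × £0.35 = £10.18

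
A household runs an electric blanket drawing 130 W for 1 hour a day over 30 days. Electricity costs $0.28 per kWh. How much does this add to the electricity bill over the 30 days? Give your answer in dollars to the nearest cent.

Runtime = 1 h/day × 30 days = 30 h
Energy = 0.13 kW × 30 h = 3.9 kWh
Cost = 3.9 kWh × $0.28/kWh = $1.09

$1.09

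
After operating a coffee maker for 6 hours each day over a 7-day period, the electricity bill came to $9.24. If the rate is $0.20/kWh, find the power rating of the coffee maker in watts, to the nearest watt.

Energy = $9.24 ÷ $0.20/kWh = 46.2 kWh
Runtime = 6 h/day × 7 days = 42 h
Power = 46.2 kWh ÷ 42 h = 1.1 kW = 1100 W

1100 W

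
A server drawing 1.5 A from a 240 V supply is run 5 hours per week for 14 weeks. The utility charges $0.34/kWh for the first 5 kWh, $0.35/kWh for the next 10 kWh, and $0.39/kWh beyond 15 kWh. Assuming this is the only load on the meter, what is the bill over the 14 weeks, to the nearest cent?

$9.18

Power = 1.5 A × 240 V = 360 W = 0.36 kW
Runtime = 5 h/week × 14 weeks = 70 h
Energy = 0.36 kW × 70 h = 25.2 kWh
Tier 1 (0–5 kWh): 5 × $0.34 = $1.7
Tier 2 (5–15 kWh): 10 × $0.35 = $3.5
Above 15 kWh: 10.2 × $0.39 = $3.978
Bill = $9.18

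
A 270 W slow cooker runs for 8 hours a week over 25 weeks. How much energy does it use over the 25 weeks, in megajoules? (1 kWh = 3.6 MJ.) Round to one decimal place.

Runtime = 8 h/week × 25 weeks = 200 h
Energy = 0.27 kW × 200 h = 54 kWh
= 54 × 3.6 MJ = 194.4 MJ

194.4 MJ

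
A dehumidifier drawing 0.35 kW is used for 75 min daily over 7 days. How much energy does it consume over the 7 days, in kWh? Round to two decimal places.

3.06 kWh

Runtime = 75 min × 7 = 525 min = 8.75 h
Energy = 0.35 kW × 8.75 h = 3.0625 kWh ≈ 3.06 kWh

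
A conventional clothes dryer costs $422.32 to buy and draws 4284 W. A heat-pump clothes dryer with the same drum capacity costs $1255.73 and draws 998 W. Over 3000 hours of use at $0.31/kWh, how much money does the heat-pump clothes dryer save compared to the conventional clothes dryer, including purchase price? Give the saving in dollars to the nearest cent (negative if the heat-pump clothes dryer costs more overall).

conventional clothes dryer: $422.32 + (4284/1000) kW × 3000 h × $0.31 = $422.32 + $3984.12 = $4406.44
heat-pump clothes dryer: $1255.73 + (998/1000) kW × 3000 h × $0.31 = $1255.73 + $928.14 = $2183.87
Saving = $4406.44 − $2183.87 = $2222.57

$2222.57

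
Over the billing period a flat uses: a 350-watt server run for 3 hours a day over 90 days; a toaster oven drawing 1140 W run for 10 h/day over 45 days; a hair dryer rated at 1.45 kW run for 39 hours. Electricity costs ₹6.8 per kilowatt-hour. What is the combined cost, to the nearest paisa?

₹4515.54

server: Runtime = 3 h/day × 90 days = 270 h
server: 0.35 kW × 270 h = 94.5 kWh
toaster oven: Runtime = 10 h/day × 45 days = 450 h
toaster oven: 1.14 kW × 450 h = 513 kWh
hair dryer: 1.45 kW × 39 h = 56.55 kWh
Total energy = 664.05 kWh
Cost = 664.05 × ₹6.8 = ₹4515.54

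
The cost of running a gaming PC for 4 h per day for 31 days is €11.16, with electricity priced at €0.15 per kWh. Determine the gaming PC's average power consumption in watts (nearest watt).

600 W

Energy = €11.16 ÷ €0.15/kWh = 74.4 kWh
Runtime = 4 h/day × 31 days = 124 h
Power = 74.4 kWh ÷ 124 h = 0.6 kW = 600 W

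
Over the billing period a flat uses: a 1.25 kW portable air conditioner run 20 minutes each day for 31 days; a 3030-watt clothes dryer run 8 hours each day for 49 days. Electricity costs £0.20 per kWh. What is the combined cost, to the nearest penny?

portable air conditioner: Runtime = 20 min × 31 = 620 min = 10.333333… h
portable air conditioner: 1.25 kW × 10.333333… h = 12.916666… kWh
clothes dryer: Runtime = 8 h/day × 49 days = 392 h
clothes dryer: 3.03 kW × 392 h = 1187.76 kWh
Total energy = 1200.676666… kWh
Cost = 1200.676666… × £0.20 = £240.14

£240.14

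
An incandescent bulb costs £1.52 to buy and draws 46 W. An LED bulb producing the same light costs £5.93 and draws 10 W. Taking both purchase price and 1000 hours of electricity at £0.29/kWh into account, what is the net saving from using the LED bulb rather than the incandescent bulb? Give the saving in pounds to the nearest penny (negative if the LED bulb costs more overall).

£6.03

incandescent bulb: £1.52 + (46/1000) kW × 1000 h × £0.29 = £1.52 + £13.34 = £14.86
LED bulb: £5.93 + (10/1000) kW × 1000 h × £0.29 = £5.93 + £2.9 = £8.83
Saving = £14.86 − £8.83 = £6.03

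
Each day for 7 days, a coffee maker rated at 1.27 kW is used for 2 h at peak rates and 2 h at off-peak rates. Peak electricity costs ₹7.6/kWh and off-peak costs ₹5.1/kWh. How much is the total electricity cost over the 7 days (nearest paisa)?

Peak energy = 1.27 kW × 2 h × 7 = 17.78 kWh
Off-peak energy = 1.27 kW × 2 h × 7 = 17.78 kWh
Cost = 17.78 × ₹7.6 + 17.78 × ₹5.1 = ₹135.128 + ₹90.678 = ₹225.81

₹225.81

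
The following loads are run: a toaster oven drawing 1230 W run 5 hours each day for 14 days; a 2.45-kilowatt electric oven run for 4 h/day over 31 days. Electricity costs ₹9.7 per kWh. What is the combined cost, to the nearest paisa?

toaster oven: Runtime = 5 h/day × 14 days = 70 h
toaster oven: 1.23 kW × 70 h = 86.1 kWh
electric oven: Runtime = 4 h/day × 31 days = 124 h
electric oven: 2.45 kW × 124 h = 303.8 kWh
Total energy = 389.9 kWh
Cost = 389.9 × ₹9.7 = ₹3782.03

₹3782.03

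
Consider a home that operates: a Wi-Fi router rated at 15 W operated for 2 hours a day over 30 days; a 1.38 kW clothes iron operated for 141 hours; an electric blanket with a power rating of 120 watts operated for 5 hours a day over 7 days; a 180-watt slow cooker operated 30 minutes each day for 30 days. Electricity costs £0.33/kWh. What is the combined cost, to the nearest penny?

£66.79

Wi-Fi router: Runtime = 2 h/day × 30 days = 60 h
Wi-Fi router: 0.015 kW × 60 h = 0.9 kWh
clothes iron: 1.38 kW × 141 h = 194.58 kWh
electric blanket: Runtime = 5 h/day × 7 days = 35 h
electric blanket: 0.12 kW × 35 h = 4.2 kWh
slow cooker: Runtime = 30 min × 30 = 900 min = 15 h
slow cooker: 0.18 kW × 15 h = 2.7 kWh
Total energy = 202.38 kWh
Cost = 202.38 × £0.33 = £66.79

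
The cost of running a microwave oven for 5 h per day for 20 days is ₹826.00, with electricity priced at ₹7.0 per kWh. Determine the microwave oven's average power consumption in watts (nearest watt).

Energy = ₹826.00 ÷ ₹7.0/kWh = 118 kWh
Runtime = 5 h/day × 20 days = 100 h
Power = 118 kWh ÷ 100 h = 1.18 kW = 1180 W

1180 W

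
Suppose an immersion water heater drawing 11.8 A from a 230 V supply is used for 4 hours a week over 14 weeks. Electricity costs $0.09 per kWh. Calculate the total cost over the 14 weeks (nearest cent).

$13.68

Power = 11.8 A × 230 V = 2714 W = 2.714 kW
Runtime = 4 h/week × 14 weeks = 56 h
Energy = 2.714 kW × 56 h = 151.984 kWh
Cost = 151.984 kWh × $0.09/kWh = $13.68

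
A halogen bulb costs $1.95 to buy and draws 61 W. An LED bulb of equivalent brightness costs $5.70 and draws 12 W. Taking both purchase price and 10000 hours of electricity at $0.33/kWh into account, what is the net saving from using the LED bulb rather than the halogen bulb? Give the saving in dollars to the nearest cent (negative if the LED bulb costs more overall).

$157.95

halogen bulb: $1.95 + (61/1000) kW × 10000 h × $0.33 = $1.95 + $201.3 = $203.25
LED bulb: $5.70 + (12/1000) kW × 10000 h × $0.33 = $5.70 + $39.6 = $45.3
Saving = $203.25 − $45.3 = $157.95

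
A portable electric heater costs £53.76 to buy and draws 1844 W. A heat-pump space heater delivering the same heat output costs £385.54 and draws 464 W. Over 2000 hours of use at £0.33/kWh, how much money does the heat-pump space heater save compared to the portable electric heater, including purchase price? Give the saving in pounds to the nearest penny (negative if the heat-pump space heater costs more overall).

portable electric heater: £53.76 + (1844/1000) kW × 2000 h × £0.33 = £53.76 + £1217.04 = £1270.8
heat-pump space heater: £385.54 + (464/1000) kW × 2000 h × £0.33 = £385.54 + £306.24 = £691.78
Saving = £1270.8 − £691.78 = £579.02

£579.02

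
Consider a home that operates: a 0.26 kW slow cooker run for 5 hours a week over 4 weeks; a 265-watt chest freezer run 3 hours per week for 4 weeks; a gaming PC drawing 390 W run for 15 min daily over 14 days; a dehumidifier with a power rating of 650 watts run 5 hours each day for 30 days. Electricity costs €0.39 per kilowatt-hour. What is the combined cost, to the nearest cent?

slow cooker: Runtime = 5 h/week × 4 weeks = 20 h
slow cooker: 0.26 kW × 20 h = 5.2 kWh
chest freezer: Runtime = 3 h/week × 4 weeks = 12 h
chest freezer: 0.265 kW × 12 h = 3.18 kWh
gaming PC: Runtime = 15 min × 14 = 210 min = 3.5 h
gaming PC: 0.39 kW × 3.5 h = 1.365 kWh
dehumidifier: Runtime = 5 h/day × 30 days = 150 h
dehumidifier: 0.65 kW × 150 h = 97.5 kWh
Total energy = 107.245 kWh
Cost = 107.245 × €0.39 = €41.83

€41.83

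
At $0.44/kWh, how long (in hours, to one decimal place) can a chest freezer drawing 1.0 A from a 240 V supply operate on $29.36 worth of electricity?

Power = 1.0 A × 240 V = 240 W = 0.24 kW
Energy available = $29.36 ÷ $0.44/kWh = 66.7273 kWh
Hours = 66.7273 kWh ÷ 0.24 kW = 278.0 h

278.0 h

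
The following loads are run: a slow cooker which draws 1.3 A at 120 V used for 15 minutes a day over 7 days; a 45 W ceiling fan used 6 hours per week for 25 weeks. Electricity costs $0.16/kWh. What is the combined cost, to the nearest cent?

slow cooker: Power = 1.3 A × 120 V = 156 W = 0.156 kW
slow cooker: Runtime = 15 min × 7 = 105 min = 1.75 h
slow cooker: 0.156 kW × 1.75 h = 0.273 kWh
ceiling fan: Runtime = 6 h/week × 25 weeks = 150 h
ceiling fan: 0.045 kW × 150 h = 6.75 kWh
Total energy = 7.023 kWh
Cost = 7.023 × $0.16 = $1.12

$1.12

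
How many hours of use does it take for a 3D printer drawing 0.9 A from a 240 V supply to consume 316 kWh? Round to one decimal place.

1463.0 h

Power = 0.9 A × 240 V = 216 W = 0.216 kW
Hours = 316 kWh ÷ 0.216 kW = 1463.0 h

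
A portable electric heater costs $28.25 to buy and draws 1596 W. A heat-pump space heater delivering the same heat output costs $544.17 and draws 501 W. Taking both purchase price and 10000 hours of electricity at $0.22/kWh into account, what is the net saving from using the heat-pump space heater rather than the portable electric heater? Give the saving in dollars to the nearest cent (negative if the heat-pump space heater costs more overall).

portable electric heater: $28.25 + (1596/1000) kW × 10000 h × $0.22 = $28.25 + $3511.2 = $3539.45
heat-pump space heater: $544.17 + (501/1000) kW × 10000 h × $0.22 = $544.17 + $1102.2 = $1646.37
Saving = $3539.45 − $1646.37 = $1893.08

$1893.08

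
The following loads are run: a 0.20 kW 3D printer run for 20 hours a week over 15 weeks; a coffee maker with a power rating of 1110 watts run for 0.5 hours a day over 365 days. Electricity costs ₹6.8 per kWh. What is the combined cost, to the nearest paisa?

3D printer: Runtime = 20 h/week × 15 weeks = 300 h
3D printer: 0.2 kW × 300 h = 60 kWh
coffee maker: Runtime = 0.5 h/day × 365 days = 182.5 h
coffee maker: 1.11 kW × 182.5 h = 202.575 kWh
Total energy = 262.575 kWh
Cost = 262.575 × ₹6.8 = ₹1785.51

₹1785.51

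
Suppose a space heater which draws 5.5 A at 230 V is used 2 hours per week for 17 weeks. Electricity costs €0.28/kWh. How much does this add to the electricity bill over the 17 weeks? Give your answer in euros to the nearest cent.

€12.04

Power = 5.5 A × 230 V = 1265 W = 1.265 kW
Runtime = 2 h/week × 17 weeks = 34 h
Energy = 1.265 kW × 34 h = 43.01 kWh
Cost = 43.01 kWh × €0.28/kWh = €12.04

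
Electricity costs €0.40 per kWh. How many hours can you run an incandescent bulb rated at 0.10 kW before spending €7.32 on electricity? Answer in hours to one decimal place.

Energy available = €7.32 ÷ €0.40/kWh = 18.3 kWh
Hours = 18.3 kWh ÷ 0.1 kW = 183.0 h

183.0 h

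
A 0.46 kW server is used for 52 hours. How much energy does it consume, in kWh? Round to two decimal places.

23.92 kWh

Energy = 0.46 kW × 52 h = 23.92 kWh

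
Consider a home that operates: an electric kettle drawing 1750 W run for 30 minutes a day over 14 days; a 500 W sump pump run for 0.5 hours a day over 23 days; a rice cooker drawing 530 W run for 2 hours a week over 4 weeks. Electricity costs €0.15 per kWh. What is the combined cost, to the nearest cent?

€3.34

electric kettle: Runtime = 30 min × 14 = 420 min = 7 h
electric kettle: 1.75 kW × 7 h = 12.25 kWh
sump pump: Runtime = 0.5 h/day × 23 days = 11.5 h
sump pump: 0.5 kW × 11.5 h = 5.75 kWh
rice cooker: Runtime = 2 h/week × 4 weeks = 8 h
rice cooker: 0.53 kW × 8 h = 4.24 kWh
Total energy = 22.24 kWh
Cost = 22.24 × €0.15 = €3.34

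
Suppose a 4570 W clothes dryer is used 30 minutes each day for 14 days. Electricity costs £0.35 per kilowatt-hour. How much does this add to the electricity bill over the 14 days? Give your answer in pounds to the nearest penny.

Runtime = 30 min × 14 = 420 min = 7 h
Energy = 4.57 kW × 7 h = 31.99 kWh
Cost = 31.99 kWh × £0.35/kWh = £11.20

£11.20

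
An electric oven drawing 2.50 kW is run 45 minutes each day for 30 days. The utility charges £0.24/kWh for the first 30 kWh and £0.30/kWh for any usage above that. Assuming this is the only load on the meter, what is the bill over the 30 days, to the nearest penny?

£15.08

Runtime = 45 min × 30 = 1350 min = 22.5 h
Energy = 2.5 kW × 22.5 h = 56.25 kWh
Tier 1 (0–30 kWh): 30 × £0.24 = £7.2
Above 30 kWh: 26.25 × £0.30 = £7.875
Bill = £15.08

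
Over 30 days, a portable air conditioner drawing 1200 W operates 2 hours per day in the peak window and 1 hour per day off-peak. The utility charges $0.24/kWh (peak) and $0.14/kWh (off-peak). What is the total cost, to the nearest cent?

Peak energy = 1.2 kW × 2 h × 30 = 72 kWh
Off-peak energy = 1.2 kW × 1 h × 30 = 36 kWh
Cost = 72 × $0.24 + 36 × $0.14 = $17.28 + $5.04 = $22.32

$22.32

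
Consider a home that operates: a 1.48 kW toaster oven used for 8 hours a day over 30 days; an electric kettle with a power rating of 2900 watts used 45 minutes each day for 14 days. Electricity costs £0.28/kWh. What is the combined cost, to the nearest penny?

toaster oven: Runtime = 8 h/day × 30 days = 240 h
toaster oven: 1.48 kW × 240 h = 355.2 kWh
electric kettle: Runtime = 45 min × 14 = 630 min = 10.5 h
electric kettle: 2.9 kW × 10.5 h = 30.45 kWh
Total energy = 385.65 kWh
Cost = 385.65 × £0.28 = £107.98

£107.98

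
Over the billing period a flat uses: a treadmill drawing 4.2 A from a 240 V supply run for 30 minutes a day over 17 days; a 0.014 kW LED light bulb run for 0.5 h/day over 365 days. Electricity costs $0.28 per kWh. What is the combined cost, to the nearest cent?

$3.11

treadmill: Power = 4.2 A × 240 V = 1008 W = 1.008 kW
treadmill: Runtime = 30 min × 17 = 510 min = 8.5 h
treadmill: 1.008 kW × 8.5 h = 8.568 kWh
LED light bulb: Runtime = 0.5 h/day × 365 days = 182.5 h
LED light bulb: 0.014 kW × 182.5 h = 2.555 kWh
Total energy = 11.123 kWh
Cost = 11.123 × $0.28 = $3.11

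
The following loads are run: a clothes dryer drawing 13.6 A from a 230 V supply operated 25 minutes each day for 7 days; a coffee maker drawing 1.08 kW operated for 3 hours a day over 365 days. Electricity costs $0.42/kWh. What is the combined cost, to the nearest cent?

$500.52

clothes dryer: Power = 13.6 A × 230 V = 3128 W = 3.128 kW
clothes dryer: Runtime = 25 min × 7 = 175 min = 2.916666… h
clothes dryer: 3.128 kW × 2.916666… h = 9.123333… kWh
coffee maker: Runtime = 3 h/day × 365 days = 1095 h
coffee maker: 1.08 kW × 1095 h = 1182.6 kWh
Total energy = 1191.723333… kWh
Cost = 1191.723333… × $0.42 = $500.52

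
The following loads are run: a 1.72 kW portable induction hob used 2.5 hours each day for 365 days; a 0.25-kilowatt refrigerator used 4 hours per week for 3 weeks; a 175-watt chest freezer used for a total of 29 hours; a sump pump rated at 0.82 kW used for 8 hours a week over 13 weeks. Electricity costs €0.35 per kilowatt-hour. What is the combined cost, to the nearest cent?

portable induction hob: Runtime = 2.5 h/day × 365 days = 912.5 h
portable induction hob: 1.72 kW × 912.5 h = 1569.5 kWh
refrigerator: Runtime = 4 h/week × 3 weeks = 12 h
refrigerator: 0.25 kW × 12 h = 3 kWh
chest freezer: 0.175 kW × 29 h = 5.075 kWh
sump pump: Runtime = 8 h/week × 13 weeks = 104 h
sump pump: 0.82 kW × 104 h = 85.28 kWh
Total energy = 1662.855 kWh
Cost = 1662.855 × €0.35 = €582.00

€582.00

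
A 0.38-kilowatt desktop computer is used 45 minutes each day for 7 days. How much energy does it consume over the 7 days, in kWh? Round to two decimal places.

2.00 kWh

Runtime = 45 min × 7 = 315 min = 5.25 h
Energy = 0.38 kW × 5.25 h = 1.995 kWh ≈ 2.00 kWh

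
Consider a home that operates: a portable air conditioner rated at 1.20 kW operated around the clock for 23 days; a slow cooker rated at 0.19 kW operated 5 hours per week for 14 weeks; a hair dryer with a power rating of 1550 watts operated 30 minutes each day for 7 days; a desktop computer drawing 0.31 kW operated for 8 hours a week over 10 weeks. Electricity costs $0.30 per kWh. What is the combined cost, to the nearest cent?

$211.78

portable air conditioner: Runtime = 24 h × 23 = 552 h
portable air conditioner: 1.2 kW × 552 h = 662.4 kWh
slow cooker: Runtime = 5 h/week × 14 weeks = 70 h
slow cooker: 0.19 kW × 70 h = 13.3 kWh
hair dryer: Runtime = 30 min × 7 = 210 min = 3.5 h
hair dryer: 1.55 kW × 3.5 h = 5.425 kWh
desktop computer: Runtime = 8 h/week × 10 weeks = 80 h
desktop computer: 0.31 kW × 80 h = 24.8 kWh
Total energy = 705.925 kWh
Cost = 705.925 × $0.30 = $211.78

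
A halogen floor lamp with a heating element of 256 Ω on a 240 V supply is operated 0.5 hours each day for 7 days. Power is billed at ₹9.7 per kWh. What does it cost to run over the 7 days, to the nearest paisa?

₹7.64

Power = V²/R = 240²/256 = 225 W = 0.225 kW
Runtime = 0.5 h/day × 7 days = 3.5 h
Energy = 0.225 kW × 3.5 h = 0.7875 kWh
Cost = 0.7875 kWh × ₹9.7/kWh = ₹7.64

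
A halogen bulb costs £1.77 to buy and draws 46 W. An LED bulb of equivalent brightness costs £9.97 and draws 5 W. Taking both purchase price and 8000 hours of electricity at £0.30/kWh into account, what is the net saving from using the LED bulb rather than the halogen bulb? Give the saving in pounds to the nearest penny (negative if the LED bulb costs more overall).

£90.20

halogen bulb: £1.77 + (46/1000) kW × 8000 h × £0.30 = £1.77 + £110.4 = £112.17
LED bulb: £9.97 + (5/1000) kW × 8000 h × £0.30 = £9.97 + £12 = £21.97
Saving = £112.17 − £21.97 = £90.2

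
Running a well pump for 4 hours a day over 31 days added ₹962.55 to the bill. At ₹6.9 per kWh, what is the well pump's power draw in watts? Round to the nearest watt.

1125 W

Energy = ₹962.55 ÷ ₹6.9/kWh = 139.5 kWh
Runtime = 4 h/day × 31 days = 124 h
Power = 139.5 kWh ÷ 124 h = 1.125 kW = 1125 W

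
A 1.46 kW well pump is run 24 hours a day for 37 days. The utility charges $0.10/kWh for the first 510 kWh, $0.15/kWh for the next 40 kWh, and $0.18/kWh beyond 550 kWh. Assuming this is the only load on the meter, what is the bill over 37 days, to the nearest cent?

Runtime = 24 h × 37 = 888 h
Energy = 1.46 kW × 888 h = 1296.48 kWh
Tier 1 (0–510 kWh): 510 × $0.10 = $51
Tier 2 (510–550 kWh): 40 × $0.15 = $6
Above 550 kWh: 746.48 × $0.18 = $134.3664
Bill = $191.37

$191.37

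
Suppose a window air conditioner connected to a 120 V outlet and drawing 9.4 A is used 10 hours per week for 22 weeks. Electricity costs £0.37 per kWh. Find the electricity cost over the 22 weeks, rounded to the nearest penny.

£91.82

Power = 9.4 A × 120 V = 1128 W = 1.128 kW
Runtime = 10 h/week × 22 weeks = 220 h
Energy = 1.128 kW × 220 h = 248.16 kWh
Cost = 248.16 kWh × £0.37/kWh = £91.82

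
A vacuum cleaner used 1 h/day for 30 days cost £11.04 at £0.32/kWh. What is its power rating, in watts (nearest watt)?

Energy = £11.04 ÷ £0.32/kWh = 34.5 kWh
Runtime = 1 h/day × 30 days = 30 h
Power = 34.5 kWh ÷ 30 h = 1.15 kW = 1150 W

1150 W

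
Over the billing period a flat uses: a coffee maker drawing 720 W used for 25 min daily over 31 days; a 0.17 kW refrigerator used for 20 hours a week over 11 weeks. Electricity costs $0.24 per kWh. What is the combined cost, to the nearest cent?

$11.21

coffee maker: Runtime = 25 min × 31 = 775 min = 12.916666… h
coffee maker: 0.72 kW × 12.916666… h = 9.3 kWh
refrigerator: Runtime = 20 h/week × 11 weeks = 220 h
refrigerator: 0.17 kW × 220 h = 37.4 kWh
Total energy = 46.7 kWh
Cost = 46.7 × $0.24 = $11.21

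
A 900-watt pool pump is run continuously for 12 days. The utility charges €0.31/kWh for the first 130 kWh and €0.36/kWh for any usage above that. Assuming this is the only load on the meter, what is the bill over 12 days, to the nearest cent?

€86.81

Runtime = 24 h × 12 = 288 h
Energy = 0.9 kW × 288 h = 259.2 kWh
Tier 1 (0–130 kWh): 130 × €0.31 = €40.3
Above 130 kWh: 129.2 × €0.36 = €46.512
Bill = €86.81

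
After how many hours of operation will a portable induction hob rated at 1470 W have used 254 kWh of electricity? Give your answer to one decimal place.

172.8 h

Hours = 254 kWh ÷ 1.47 kW = 172.8 h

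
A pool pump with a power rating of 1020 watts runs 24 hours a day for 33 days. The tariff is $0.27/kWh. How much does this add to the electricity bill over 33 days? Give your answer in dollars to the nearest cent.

Runtime = 24 h × 33 = 792 h
Energy = 1.02 kW × 792 h = 807.84 kWh
Cost = 807.84 kWh × $0.27/kWh = $218.12

$218.12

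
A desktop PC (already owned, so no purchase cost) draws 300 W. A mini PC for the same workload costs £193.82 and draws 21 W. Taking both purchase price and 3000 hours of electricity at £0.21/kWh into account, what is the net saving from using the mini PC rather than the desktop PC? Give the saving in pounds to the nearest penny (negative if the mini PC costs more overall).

desktop PC: £0.00 + (300/1000) kW × 3000 h × £0.21 = £0.00 + £189 = £189
mini PC: £193.82 + (21/1000) kW × 3000 h × £0.21 = £193.82 + £13.23 = £207.05
Saving = £189 − £207.05 = −£18.05

-£18.05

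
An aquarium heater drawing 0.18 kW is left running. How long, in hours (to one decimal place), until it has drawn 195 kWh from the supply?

Hours = 195 kWh ÷ 0.18 kW = 1083.3 h

1083.3 h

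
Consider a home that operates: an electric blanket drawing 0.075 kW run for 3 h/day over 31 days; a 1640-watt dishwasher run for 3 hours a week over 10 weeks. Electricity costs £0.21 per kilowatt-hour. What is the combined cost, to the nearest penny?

£11.80

electric blanket: Runtime = 3 h/day × 31 days = 93 h
electric blanket: 0.075 kW × 93 h = 6.975 kWh
dishwasher: Runtime = 3 h/week × 10 weeks = 30 h
dishwasher: 1.64 kW × 30 h = 49.2 kWh
Total energy = 56.175 kWh
Cost = 56.175 × £0.21 = £11.80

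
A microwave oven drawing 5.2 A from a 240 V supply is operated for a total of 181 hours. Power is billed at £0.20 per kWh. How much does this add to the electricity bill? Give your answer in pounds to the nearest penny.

Power = 5.2 A × 240 V = 1248 W = 1.248 kW
Energy = 1.248 kW × 181 h = 225.888 kWh
Cost = 225.888 kWh × £0.20/kWh = £45.18

£45.18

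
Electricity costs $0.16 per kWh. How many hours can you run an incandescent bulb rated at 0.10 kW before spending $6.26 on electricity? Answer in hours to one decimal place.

391.3 h

Energy available = $6.26 ÷ $0.16/kWh = 39.125 kWh
Hours = 39.125 kWh ÷ 0.1 kW = 391.3 h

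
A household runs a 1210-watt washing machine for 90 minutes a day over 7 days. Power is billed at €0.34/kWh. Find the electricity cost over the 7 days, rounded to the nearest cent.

€4.32

Runtime = 90 min × 7 = 630 min = 10.5 h
Energy = 1.21 kW × 10.5 h = 12.705 kWh
Cost = 12.705 kWh × €0.34/kWh = €4.32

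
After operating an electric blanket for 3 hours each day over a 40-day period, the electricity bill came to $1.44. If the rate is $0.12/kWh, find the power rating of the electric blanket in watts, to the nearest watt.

Energy = $1.44 ÷ $0.12/kWh = 12 kWh
Runtime = 3 h/day × 40 days = 120 h
Power = 12 kWh ÷ 120 h = 0.1 kW = 100 W

100 W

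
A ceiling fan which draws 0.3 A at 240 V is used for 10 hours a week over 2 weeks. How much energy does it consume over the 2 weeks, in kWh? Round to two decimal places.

1.44 kWh

Power = 0.3 A × 240 V = 72 W = 0.072 kW
Runtime = 10 h/week × 2 weeks = 20 h
Energy = 0.072 kW × 20 h = 1.44 kWh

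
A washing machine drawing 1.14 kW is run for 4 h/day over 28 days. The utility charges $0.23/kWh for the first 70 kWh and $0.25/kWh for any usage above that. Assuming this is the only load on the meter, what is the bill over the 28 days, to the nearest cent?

$30.52

Runtime = 4 h/day × 28 days = 112 h
Energy = 1.14 kW × 112 h = 127.68 kWh
Tier 1 (0–70 kWh): 70 × $0.23 = $16.1
Above 70 kWh: 57.68 × $0.25 = $14.42
Bill = $30.52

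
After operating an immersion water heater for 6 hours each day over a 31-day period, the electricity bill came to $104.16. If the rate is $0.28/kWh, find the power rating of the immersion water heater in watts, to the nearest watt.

Energy = $104.16 ÷ $0.28/kWh = 372 kWh
Runtime = 6 h/day × 31 days = 186 h
Power = 372 kWh ÷ 186 h = 2 kW = 2000 W

2000 W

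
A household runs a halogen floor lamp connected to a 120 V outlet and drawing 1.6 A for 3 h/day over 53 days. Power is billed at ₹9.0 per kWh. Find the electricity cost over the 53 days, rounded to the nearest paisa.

₹274.75

Power = 1.6 A × 120 V = 192 W = 0.192 kW
Runtime = 3 h/day × 53 days = 159 h
Energy = 0.192 kW × 159 h = 30.528 kWh
Cost = 30.528 kWh × ₹9.0/kWh = ₹274.75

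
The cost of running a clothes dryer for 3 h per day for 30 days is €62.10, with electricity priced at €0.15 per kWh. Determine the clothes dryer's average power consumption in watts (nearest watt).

Energy = €62.10 ÷ €0.15/kWh = 414 kWh
Runtime = 3 h/day × 30 days = 90 h
Power = 414 kWh ÷ 90 h = 4.6 kW = 4600 W

4600 W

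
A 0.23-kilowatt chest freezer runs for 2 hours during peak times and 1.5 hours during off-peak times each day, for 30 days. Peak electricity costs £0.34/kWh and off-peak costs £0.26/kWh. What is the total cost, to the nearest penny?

£7.38

Peak energy = 0.23 kW × 2 h × 30 = 13.8 kWh
Off-peak energy = 0.23 kW × 1.5 h × 30 = 10.35 kWh
Cost = 13.8 × £0.34 + 10.35 × £0.26 = £4.692 + £2.691 = £7.38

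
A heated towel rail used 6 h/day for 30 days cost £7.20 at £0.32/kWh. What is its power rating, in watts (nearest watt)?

125 W

Energy = £7.20 ÷ £0.32/kWh = 22.5 kWh
Runtime = 6 h/day × 30 days = 180 h
Power = 22.5 kWh ÷ 180 h = 0.125 kW = 125 W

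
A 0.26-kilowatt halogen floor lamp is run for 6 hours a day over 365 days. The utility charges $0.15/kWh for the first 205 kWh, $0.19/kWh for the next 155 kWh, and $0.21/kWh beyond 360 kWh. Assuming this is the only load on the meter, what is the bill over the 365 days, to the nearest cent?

Runtime = 6 h/day × 365 days = 2190 h
Energy = 0.26 kW × 2190 h = 569.4 kWh
Tier 1 (0–205 kWh): 205 × $0.15 = $30.75
Tier 2 (205–360 kWh): 155 × $0.19 = $29.45
Above 360 kWh: 209.4 × $0.21 = $43.974
Bill = $104.17

$104.17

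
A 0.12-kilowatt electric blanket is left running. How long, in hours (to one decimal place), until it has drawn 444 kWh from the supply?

3700.0 h

Hours = 444 kWh ÷ 0.12 kW = 3700.0 h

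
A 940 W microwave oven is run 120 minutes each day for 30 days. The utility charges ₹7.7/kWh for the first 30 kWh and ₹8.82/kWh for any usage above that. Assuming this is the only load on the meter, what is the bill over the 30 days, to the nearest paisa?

₹463.85

Runtime = 120 min × 30 = 3600 min = 60 h
Energy = 0.94 kW × 60 h = 56.4 kWh
Tier 1 (0–30 kWh): 30 × ₹7.7 = ₹231
Above 30 kWh: 26.4 × ₹8.82 = ₹232.848
Bill = ₹463.85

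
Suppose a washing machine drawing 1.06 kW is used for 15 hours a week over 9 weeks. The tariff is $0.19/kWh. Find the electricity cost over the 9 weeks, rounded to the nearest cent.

Runtime = 15 h/week × 9 weeks = 135 h
Energy = 1.06 kW × 135 h = 143.1 kWh
Cost = 143.1 kWh × $0.19/kWh = $27.19

$27.19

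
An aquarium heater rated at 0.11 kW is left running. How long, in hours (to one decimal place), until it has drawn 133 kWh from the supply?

Hours = 133 kWh ÷ 0.11 kW = 1209.1 h

1209.1 h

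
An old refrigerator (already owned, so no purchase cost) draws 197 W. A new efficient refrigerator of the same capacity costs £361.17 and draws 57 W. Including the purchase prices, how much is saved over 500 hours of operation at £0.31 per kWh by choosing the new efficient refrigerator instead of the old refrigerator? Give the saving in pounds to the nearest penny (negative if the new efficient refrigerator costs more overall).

old refrigerator: £0.00 + (197/1000) kW × 500 h × £0.31 = £0.00 + £30.535 = £30.535
new efficient refrigerator: £361.17 + (57/1000) kW × 500 h × £0.31 = £361.17 + £8.835 = £370.005
Saving = £30.535 − £370.005 = −£339.47

-£339.47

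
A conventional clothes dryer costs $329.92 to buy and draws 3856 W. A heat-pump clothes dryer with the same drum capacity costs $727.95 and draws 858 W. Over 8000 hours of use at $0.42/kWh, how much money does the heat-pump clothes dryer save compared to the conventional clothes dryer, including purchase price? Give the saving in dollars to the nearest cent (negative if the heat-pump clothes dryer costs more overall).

$9675.25

conventional clothes dryer: $329.92 + (3856/1000) kW × 8000 h × $0.42 = $329.92 + $12956.16 = $13286.08
heat-pump clothes dryer: $727.95 + (858/1000) kW × 8000 h × $0.42 = $727.95 + $2882.88 = $3610.83
Saving = $13286.08 − $3610.83 = $9675.25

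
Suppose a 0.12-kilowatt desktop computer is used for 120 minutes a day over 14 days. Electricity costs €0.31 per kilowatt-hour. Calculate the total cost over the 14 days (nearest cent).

€1.04

Runtime = 120 min × 14 = 1680 min = 28 h
Energy = 0.12 kW × 28 h = 3.36 kWh
Cost = 3.36 kWh × €0.31/kWh = €1.04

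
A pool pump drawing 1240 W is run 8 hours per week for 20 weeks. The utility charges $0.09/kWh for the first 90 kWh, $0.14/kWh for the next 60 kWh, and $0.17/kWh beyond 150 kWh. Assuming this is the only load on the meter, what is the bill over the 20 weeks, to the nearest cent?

Runtime = 8 h/week × 20 weeks = 160 h
Energy = 1.24 kW × 160 h = 198.4 kWh
Tier 1 (0–90 kWh): 90 × $0.09 = $8.1
Tier 2 (90–150 kWh): 60 × $0.14 = $8.4
Above 150 kWh: 48.4 × $0.17 = $8.228
Bill = $24.73

$24.73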